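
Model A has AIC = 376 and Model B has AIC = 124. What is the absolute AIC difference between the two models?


|AIC_A - AIC_B| = |376 - 124| = 252.
Model B is preferred (lower AIC).

252


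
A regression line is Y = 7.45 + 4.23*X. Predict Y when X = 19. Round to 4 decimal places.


Predicted value:
Y = 7.45 + (4.23)(19) = 7.45 + 80.3700 = 87.8200.

87.8200


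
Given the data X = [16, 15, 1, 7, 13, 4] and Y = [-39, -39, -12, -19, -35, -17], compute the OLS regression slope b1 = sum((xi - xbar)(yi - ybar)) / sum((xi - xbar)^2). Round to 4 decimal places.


First compute the means: xbar = 9.3333, ybar = -26.8333.
Then S_xx = sum((xi - xbar)^2) = 193.3333.
S_xy = sum((xi - xbar)(yi - ybar)) = -374.3333.
b1 = S_xy / S_xx = -374.3333 / 193.3333 = -1.9362.

-1.9362


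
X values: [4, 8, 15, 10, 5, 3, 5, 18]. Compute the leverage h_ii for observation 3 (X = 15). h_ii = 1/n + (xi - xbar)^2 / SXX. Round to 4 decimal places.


Compute xbar = 8.5000 with n = 8 observations.
SXX = 210.0000.
Leverage = 1/8 + (15 - 8.5000)^2/210.0000 = 0.3262.

0.3262


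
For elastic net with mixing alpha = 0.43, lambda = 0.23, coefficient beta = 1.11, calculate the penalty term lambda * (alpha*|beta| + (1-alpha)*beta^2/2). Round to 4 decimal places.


alpha * |beta| = 0.43 * 1.11 = 0.4773.
(1-alpha) * beta^2/2 = 0.57 * 1.2321/2 = 0.3511.
Total = 0.23 * (0.4773 + 0.3511) = 0.1905.

0.1905


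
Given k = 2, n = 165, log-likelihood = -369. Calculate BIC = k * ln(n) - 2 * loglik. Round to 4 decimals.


k * ln(n) = 2 * ln(165) = 2 * 5.105945 = 10.211890.
-2 * loglik = -2 * (-369) = 738.
BIC = 10.211890 + 738 = 748.211890, which rounds to 748.2119.

748.2119


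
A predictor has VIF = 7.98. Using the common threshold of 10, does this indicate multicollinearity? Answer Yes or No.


The threshold is 10.
VIF = 7.98 is < 10.
Multicollinearity indication: No.

No


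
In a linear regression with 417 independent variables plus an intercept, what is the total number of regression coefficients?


Total coefficients = number of predictors + 1 (for the intercept).
= 417 + 1 = 418.

418


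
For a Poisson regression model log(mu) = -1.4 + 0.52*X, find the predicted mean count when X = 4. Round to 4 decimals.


Compute eta = -1.4 + 0.52 * 4 = 0.6800.
Apply inverse link: mu = e^0.6800 = 1.9739.

1.9739


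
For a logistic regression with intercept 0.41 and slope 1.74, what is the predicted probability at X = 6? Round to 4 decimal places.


Linear predictor: z = 0.41 + 1.74 * 6 = 10.8500.
P = 1/(1 + exp(-10.8500)) = 1/(1 + 0.0000) = 1.0000.

1.0000


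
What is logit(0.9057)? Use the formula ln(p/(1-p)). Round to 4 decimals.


The odds are p/(1-p) = 0.9057 / 0.0943 = 9.6045.
logit(p) = ln(9.6045) = 2.2622.

2.2622


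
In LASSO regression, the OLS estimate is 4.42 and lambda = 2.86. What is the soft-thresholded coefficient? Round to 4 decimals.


Absolute value: |4.42| = 4.42.
Compare to lambda = 2.86.
Since |beta| > lambda, coefficient = sign(beta)*(|beta| - lambda) = 1.5600.

1.5600


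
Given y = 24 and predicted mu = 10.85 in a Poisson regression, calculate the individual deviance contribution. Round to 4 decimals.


Compute y*ln(y/mu) = 24*ln(24/10.85) = 24*0.793889 = 19.053336.
y - mu = 13.15.
D = 2*(19.053336 - (13.15)) = 11.806672, which rounds to 11.8067.

11.8067


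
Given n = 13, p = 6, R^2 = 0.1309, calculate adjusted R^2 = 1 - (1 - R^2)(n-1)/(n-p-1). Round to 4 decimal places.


Plug in: Adj R^2 = 1 - (1 - 0.1309) * 12/6.
= 1 - 0.8691 * 12/6
= 1 - 10.4292 / 6
= 1 - 1.7382 = -0.7382.

-0.7382


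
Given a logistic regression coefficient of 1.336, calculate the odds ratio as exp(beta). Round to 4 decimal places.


The odds ratio is computed as:
OR = e^(1.336) = 3.8038.

3.8038


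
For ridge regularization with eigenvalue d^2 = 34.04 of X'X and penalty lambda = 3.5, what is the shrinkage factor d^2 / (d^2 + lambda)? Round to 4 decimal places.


Denominator = d^2 + lambda = 34.04 + 3.5 = 37.5400.
Shrinkage = 34.04 / 37.5400 = 0.9068.

0.9068


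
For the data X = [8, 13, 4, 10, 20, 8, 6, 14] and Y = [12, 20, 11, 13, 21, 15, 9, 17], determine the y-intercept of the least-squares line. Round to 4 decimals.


The slope is b1 = 0.7492.
Sample means are xbar = 10.3750 and ybar = 14.7500.
Intercept: b0 = 14.7500 - (0.7492)(10.3750) = 6.9776.

6.9776


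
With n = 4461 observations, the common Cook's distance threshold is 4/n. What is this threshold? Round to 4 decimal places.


Cook's distance cutoff = 4/n = 4/4461.
= 0.0009.

0.0009


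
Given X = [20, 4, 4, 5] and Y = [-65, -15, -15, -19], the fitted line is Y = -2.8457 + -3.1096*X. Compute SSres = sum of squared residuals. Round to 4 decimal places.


Predicted values from Y = -2.8457 + -3.1096*X.
Residuals: [0.0377, 0.2841, 0.2841, -0.6063].
SSres = 0.5304.

0.5304


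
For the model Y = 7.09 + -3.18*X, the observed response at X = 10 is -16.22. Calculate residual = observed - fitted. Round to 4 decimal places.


Fitted value at X = 10 is yhat = 7.09 + -3.18*10 = -24.7100.
Residual = -16.22 - -24.7100 = 8.4900.

8.4900


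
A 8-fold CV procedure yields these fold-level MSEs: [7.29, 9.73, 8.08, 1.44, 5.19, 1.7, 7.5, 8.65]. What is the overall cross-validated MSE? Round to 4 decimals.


Sum of fold MSEs = 49.5800.
Average = 49.5800 / 8 = 6.1975.

6.1975


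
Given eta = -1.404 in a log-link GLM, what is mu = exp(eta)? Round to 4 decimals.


The inverse log link gives:
mu = exp(-1.404) = 0.2456.

0.2456


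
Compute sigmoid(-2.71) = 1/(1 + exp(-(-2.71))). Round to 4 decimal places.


Compute exp(2.7100) = 15.0293.
Sigmoid = 1 / (1 + 15.0293) = 1 / 16.0293 = 0.0624.

0.0624


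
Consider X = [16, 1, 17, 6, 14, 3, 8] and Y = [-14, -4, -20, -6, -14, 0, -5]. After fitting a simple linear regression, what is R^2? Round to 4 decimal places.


After computing the OLS fit (b0=0.5699, b1=-1.0306):
SSres = 39.1969, SStot = 302.0000.
R^2 = 1 - 39.1969/302.0000 = 0.8702.

0.8702


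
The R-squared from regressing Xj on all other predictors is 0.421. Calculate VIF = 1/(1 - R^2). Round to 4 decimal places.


Denominator: 1 - 0.421 = 0.579.
VIF = 1 / 0.579 = 1.7271.

1.7271


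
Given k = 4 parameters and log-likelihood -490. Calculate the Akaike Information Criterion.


Compute:
2k = 2*4 = 8.
-2*loglik = -2*(-490) = 980.
AIC = 8 + 980 = 988.

988


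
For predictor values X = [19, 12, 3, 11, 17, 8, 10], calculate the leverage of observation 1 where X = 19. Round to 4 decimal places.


Compute xbar = 11.4286 with n = 7 observations.
SXX = 173.7143.
Leverage = 1/7 + (19 - 11.4286)^2/173.7143 = 0.4729.

0.4729


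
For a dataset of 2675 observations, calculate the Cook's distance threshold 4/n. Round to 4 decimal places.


Using the rule of thumb:
Threshold = 4 / 2675 = 0.0015.

0.0015


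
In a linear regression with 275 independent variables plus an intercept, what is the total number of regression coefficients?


Including the intercept, the model has 275 predictor coefficients + 1 intercept.
Total = 276.

276


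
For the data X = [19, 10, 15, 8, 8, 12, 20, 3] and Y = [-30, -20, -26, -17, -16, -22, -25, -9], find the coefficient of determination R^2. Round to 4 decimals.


Fit the OLS line: b0 = -7.9173, b1 = -1.0701.
SSres = 34.3255.
SStot = 307.8750.
R^2 = 1 - 34.3255/307.8750 = 0.8885.

0.8885


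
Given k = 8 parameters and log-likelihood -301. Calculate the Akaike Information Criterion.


AIC = 2k - 2*loglik = 2(8) - 2(-301).
= 16 + 602 = 618.

618


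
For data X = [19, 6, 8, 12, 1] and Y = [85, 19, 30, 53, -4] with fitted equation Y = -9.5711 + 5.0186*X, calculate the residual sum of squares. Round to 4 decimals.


Compute predicted values, then residuals = yi - yhat_i.
Residuals: [-0.7823, -1.5405, -0.5777, 2.3479, 0.5525].
SSres = sum(residual^2) = 9.1368.

9.1368


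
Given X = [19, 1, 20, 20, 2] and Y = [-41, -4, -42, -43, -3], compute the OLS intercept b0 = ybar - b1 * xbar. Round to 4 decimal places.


First find the slope: b1 = -2.1143.
Means: xbar = 12.4000, ybar = -26.6000.
b0 = ybar - b1 * xbar = -26.6000 - -2.1143 * 12.4000 = -0.3827.

-0.3827


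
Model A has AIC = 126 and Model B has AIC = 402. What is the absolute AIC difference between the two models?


Absolute difference = |126 - 402| = 276.
The model with lower AIC (A) is preferred.

276


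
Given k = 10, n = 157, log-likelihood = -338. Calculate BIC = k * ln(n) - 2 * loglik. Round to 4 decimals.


k * ln(n) = 10 * ln(157) = 10 * 5.056246 = 50.562460.
-2 * loglik = -2 * (-338) = 676.
BIC = 50.562460 + 676 = 726.562460, which rounds to 726.5625.

726.5625


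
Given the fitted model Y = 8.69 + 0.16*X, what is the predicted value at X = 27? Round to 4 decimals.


Plug X = 27 into Y = 8.69 + 0.16*X:
Y = 8.69 + 4.3200 = 13.0100.

13.0100


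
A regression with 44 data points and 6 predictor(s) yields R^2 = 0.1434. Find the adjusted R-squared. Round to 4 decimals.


Adjusted R^2 = 1 - (1 - R^2) * (n-1)/(n-p-1).
(1 - R^2) = 0.8566.
(n-1)/(n-p-1) = 43/37.
(1 - R^2) * (n-1) = 0.8566 * 43 = 36.8338.
Divide by (n-p-1): 36.8338 / 37 = 0.9955.
Adj R^2 = 1 - 0.9955 = 0.0045.

0.0045


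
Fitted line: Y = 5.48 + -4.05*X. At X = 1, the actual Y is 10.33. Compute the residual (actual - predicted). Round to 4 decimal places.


Predicted = 5.48 + -4.05 * 1 = 1.4300.
Residual = 10.33 - 1.4300 = 8.9000.

8.9000


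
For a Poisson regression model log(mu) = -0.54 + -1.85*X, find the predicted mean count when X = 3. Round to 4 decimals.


Compute eta = -0.54 + -1.85 * 3 = -6.0900.
Apply inverse link: mu = e^-6.0900 = 0.0023.

0.0023


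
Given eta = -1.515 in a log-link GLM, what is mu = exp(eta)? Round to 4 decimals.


Apply the inverse link:
mu = e^-1.515 = 0.2198.

0.2198


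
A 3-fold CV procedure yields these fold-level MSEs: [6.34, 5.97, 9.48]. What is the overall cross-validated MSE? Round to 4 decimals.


Add all fold MSEs: 21.7900.
Divide by k = 3: 21.7900/3 = 7.2633.

7.2633


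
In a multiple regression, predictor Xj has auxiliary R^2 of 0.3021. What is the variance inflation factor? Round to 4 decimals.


Denominator: 1 - 0.3021 = 0.6979.
VIF = 1 / 0.6979 = 1.4329.

1.4329


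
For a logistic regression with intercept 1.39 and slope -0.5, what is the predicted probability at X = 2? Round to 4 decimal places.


Compute z = 1.39 + (-0.5)(2) = 0.3900.
exp(-z) = 0.6771.
P = 1/(1 + 0.6771) = 0.5963.

0.5963


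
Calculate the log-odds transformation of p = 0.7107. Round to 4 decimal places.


The odds are p/(1-p) = 0.7107 / 0.2893 = 2.4566.
logit(p) = ln(2.4566) = 0.8988.

0.8988


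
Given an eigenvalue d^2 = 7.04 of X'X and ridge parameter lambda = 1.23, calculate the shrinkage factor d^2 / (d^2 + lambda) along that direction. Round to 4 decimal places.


d^2 + lambda = 7.04 + 1.23 = 8.2700.
Shrinkage factor = 7.04/8.2700 = 0.8513.

0.8513


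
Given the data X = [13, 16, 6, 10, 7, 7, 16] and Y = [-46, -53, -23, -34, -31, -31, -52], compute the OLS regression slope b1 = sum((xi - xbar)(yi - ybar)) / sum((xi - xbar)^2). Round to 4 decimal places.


First compute the means: xbar = 10.7143, ybar = -38.5714.
Then S_xx = sum((xi - xbar)^2) = 111.4286.
S_xy = sum((xi - xbar)(yi - ybar)) = -297.1429.
b1 = S_xy / S_xx = -297.1429 / 111.4286 = -2.6667.

-2.6667


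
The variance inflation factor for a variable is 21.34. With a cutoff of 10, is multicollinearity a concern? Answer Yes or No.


Compare VIF = 21.34 to the threshold of 10.
21.34 >= 10, so the answer is Yes.

Yes


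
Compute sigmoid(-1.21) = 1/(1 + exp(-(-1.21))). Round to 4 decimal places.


exp(1.2100) = 3.3535.
1 + exp(-z) = 4.3535.
sigmoid = 1/4.3535 = 0.2297.

0.2297


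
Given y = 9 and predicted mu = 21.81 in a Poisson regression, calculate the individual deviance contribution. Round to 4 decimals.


First: ln(9/21.81) = -0.885144.
Then: 9 * -0.885144 = -7.966296.
y - mu = 9 - 21.81 = -12.81.
D = 2(-7.966296 - -12.81) = 9.687408, which rounds to 9.6874.

9.6874


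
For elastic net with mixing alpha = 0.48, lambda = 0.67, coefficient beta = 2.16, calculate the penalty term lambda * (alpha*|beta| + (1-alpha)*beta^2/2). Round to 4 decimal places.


L1 component = 0.48 * |2.16| = 1.0368.
L2 component = 0.52 * 2.16^2 / 2 = 1.2131.
Penalty = 0.67 * (1.0368 + 1.2131) = 0.67 * 2.2499 = 1.5074.

1.5074


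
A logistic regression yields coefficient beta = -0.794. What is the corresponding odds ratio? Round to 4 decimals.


The odds ratio is computed as:
OR = e^(-0.794) = 0.4520.

0.4520


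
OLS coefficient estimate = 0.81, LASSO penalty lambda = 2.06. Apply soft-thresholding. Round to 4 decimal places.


Absolute value: |0.81| = 0.81.
Compare to lambda = 2.06.
Since |beta| <= lambda, the coefficient is set to 0.

0.0000


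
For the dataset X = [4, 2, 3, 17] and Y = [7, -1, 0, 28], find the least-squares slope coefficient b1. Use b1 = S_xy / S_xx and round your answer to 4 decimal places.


Calculate xbar = 6.5000, ybar = 8.5000.
S_xx = 149.0000, S_xy = 281.0000.
Using b1 = S_xy / S_xx = 281.0000 / 149.0000, we get b1 = 1.8859.

1.8859


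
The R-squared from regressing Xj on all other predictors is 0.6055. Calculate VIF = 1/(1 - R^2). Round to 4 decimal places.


Using VIF = 1/(1 - R^2_j):
1 - 0.6055 = 0.3945.
VIF = 2.5349.

2.5349


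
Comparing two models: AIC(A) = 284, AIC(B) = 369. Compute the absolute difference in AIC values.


Absolute difference = |284 - 369| = 85.
The model with lower AIC (A) is preferred.

85


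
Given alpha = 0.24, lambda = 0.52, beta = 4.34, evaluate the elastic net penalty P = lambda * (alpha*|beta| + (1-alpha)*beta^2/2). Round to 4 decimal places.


alpha * |beta| = 0.24 * 4.34 = 1.0416.
(1-alpha) * beta^2/2 = 0.76 * 18.8356/2 = 7.1575.
Total = 0.52 * (1.0416 + 7.1575) = 4.2635.

4.2635


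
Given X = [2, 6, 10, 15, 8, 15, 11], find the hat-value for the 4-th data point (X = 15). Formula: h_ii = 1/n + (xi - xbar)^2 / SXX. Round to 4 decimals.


Compute xbar = 9.5714 with n = 7 observations.
SXX = 133.7143.
Leverage = 1/7 + (15 - 9.5714)^2/133.7143 = 0.3632.

0.3632


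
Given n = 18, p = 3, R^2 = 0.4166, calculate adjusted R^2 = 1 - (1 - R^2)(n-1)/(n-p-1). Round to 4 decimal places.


Adjusted R^2 = 1 - (1 - R^2) * (n-1)/(n-p-1).
(1 - R^2) = 0.5834.
(n-1)/(n-p-1) = 17/14.
(1 - R^2) * (n-1) = 0.5834 * 17 = 9.9178.
Divide by (n-p-1): 9.9178 / 14 = 0.7084.
Adj R^2 = 1 - 0.7084 = 0.2916.

0.2916


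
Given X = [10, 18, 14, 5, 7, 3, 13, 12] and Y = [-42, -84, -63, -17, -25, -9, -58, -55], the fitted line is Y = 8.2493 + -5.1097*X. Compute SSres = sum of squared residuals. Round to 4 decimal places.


Predicted values from Y = 8.2493 + -5.1097*X.
Residuals: [0.8477, -0.2747, 0.2865, 0.2992, 2.5186, -1.9202, 0.1768, -1.9329].
SSres = 14.7635.

14.7635


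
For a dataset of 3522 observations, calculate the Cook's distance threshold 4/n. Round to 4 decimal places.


Cook's distance cutoff = 4/n = 4/3522.
= 0.0011.

0.0011


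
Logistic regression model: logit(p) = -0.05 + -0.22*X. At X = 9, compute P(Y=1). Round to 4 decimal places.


Linear predictor: z = -0.05 + -0.22 * 9 = -2.0300.
P = 1/(1 + exp(2.0300)) = 1/(1 + 7.6141) = 0.1161.

0.1161


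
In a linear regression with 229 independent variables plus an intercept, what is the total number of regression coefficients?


Each predictor gets one coefficient, plus one intercept.
Total parameters = 229 + 1 = 230.

230


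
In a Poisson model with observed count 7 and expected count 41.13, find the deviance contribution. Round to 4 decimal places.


Compute y*ln(y/mu) = 7*ln(7/41.13) = 7*-1.770828 = -12.395796.
y - mu = -34.13.
D = 2*(-12.395796 - (-34.13)) = 43.468408, which rounds to 43.4684.

43.4684


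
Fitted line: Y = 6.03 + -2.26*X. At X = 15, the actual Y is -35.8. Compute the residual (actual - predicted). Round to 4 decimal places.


Predicted = 6.03 + -2.26 * 15 = -27.8700.
Residual = -35.8 - -27.8700 = -7.9300.

-7.9300


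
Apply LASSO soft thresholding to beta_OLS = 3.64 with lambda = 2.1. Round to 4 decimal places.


|beta_OLS| = 3.64.
lambda = 2.1.
Since |beta| > lambda, coefficient = sign(beta)*(|beta| - lambda) = 1.5400.
Result = 1.5400.

1.5400


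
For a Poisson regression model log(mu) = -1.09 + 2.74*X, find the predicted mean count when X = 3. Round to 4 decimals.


Linear predictor: eta = -1.09 + (2.74)(3) = 7.1300.
Expected count: mu = exp(7.1300) = 1248.8770.

1248.8770


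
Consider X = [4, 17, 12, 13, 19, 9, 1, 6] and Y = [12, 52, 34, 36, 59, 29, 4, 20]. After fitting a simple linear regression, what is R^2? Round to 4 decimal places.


The fitted line is Y = 0.6447 + 2.9734*X.
SSres = 25.6786, SStot = 2473.5000.
R^2 = 1 - SSres/SStot = 0.9896.

0.9896


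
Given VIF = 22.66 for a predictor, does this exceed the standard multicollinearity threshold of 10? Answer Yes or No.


Check: VIF = 22.66 vs threshold = 10.
Since 22.66 >= 10, the answer is Yes.

Yes


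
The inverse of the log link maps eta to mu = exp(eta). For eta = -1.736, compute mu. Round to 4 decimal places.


Apply the inverse link:
mu = e^-1.736 = 0.1762.

0.1762


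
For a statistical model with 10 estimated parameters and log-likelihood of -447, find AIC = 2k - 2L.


AIC = 2k - 2*loglik = 2(10) - 2(-447).
= 20 + 894 = 914.

914


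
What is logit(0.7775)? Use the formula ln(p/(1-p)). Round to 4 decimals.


Compute the odds: 0.7775/0.2225 = 3.4944.
Take the natural log: ln(3.4944) = 1.2512.

1.2512


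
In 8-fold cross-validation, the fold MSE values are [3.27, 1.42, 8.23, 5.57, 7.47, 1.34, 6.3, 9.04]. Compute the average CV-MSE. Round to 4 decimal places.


Total MSE across folds = 42.6400.
CV-MSE = 42.6400/8 = 5.3300.

5.3300


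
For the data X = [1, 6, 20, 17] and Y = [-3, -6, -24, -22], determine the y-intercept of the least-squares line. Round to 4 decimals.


The slope is b1 = -1.1901.
Sample means are xbar = 11.0000 and ybar = -13.7500.
Intercept: b0 = -13.7500 - (-1.1901)(11.0000) = -0.6591.

-0.6591


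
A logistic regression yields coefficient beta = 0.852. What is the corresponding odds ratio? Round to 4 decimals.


The odds ratio is computed as:
OR = e^(0.852) = 2.3443.

2.3443


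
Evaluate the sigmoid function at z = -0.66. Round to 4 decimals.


Compute exp(0.6600) = 1.9348.
Sigmoid = 1 / (1 + 1.9348) = 1 / 2.9348 = 0.3407.

0.3407


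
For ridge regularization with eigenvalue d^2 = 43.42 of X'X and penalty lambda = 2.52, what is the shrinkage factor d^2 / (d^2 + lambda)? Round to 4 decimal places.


Compute the denominator: 43.42 + 2.52 = 45.9400.
Shrinkage factor = 43.42 / 45.9400 = 0.9451.

0.9451


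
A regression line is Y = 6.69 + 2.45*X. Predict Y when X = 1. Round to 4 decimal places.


Predicted value:
Y = 6.69 + (2.45)(1) = 6.69 + 2.4500 = 9.1400.

9.1400


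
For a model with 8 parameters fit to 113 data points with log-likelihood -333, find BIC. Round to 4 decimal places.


Compute k*ln(n) = 8*ln(113) = 8*4.727388 = 37.819104.
Then -2*loglik = 666.
BIC = 37.819104 + 666 = 703.819104, which rounds to 703.8191.

703.8191


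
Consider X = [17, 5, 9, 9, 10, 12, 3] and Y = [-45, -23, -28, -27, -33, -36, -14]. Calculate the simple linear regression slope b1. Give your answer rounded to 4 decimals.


The sample means are xbar = 9.2857 and ybar = -29.4286.
Compute S_xx = 125.4286 and S_xy = -266.1429.
Slope b1 = S_xy / S_xx = -266.1429 / 125.4286 = -2.1219.

-2.1219


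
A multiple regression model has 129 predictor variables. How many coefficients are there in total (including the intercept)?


Each predictor gets one coefficient, plus one intercept.
Total parameters = 129 + 1 = 130.

130


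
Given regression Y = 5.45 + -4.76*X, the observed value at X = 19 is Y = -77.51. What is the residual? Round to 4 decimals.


Compute yhat = 5.45 + (-4.76)(19) = -84.9900.
Residual = actual - predicted = -77.51 - -84.9900 = 7.4800.

7.4800


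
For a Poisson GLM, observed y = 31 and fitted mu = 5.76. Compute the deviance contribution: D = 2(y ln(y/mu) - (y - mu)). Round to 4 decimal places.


First: ln(31/5.76) = 1.683050.
Then: 31 * 1.683050 = 52.174550.
y - mu = 31 - 5.76 = 25.24.
D = 2(52.174550 - 25.24) = 53.869100, which rounds to 53.8691.

53.8691


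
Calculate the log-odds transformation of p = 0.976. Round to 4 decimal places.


Compute the odds: 0.976/0.024 = 40.6667.
Take the natural log: ln(40.6667) = 3.7054.

3.7054


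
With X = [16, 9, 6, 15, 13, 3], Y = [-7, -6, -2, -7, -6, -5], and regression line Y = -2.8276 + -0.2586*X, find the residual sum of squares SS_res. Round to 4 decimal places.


For each point, residual = actual - predicted.
Residuals: [-0.0348, -0.8450, 2.3792, -0.2934, 0.1894, -1.3966].
Sum of squared residuals = 8.4483.

8.4483


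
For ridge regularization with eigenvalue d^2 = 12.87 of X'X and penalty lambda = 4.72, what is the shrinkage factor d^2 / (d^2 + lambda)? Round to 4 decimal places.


Compute the denominator: 12.87 + 4.72 = 17.5900.
Shrinkage factor = 12.87 / 17.5900 = 0.7317.

0.7317


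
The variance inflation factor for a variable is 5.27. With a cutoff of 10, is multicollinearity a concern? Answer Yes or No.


The threshold is 10.
VIF = 5.27 is < 10.
Multicollinearity indication: No.

No


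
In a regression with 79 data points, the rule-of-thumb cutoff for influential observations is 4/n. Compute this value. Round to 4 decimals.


Cook's distance cutoff = 4/n = 4/79.
= 0.0506.

0.0506


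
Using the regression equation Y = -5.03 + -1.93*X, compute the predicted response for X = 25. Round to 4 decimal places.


Predicted value:
Y = -5.03 + (-1.93)(25) = -5.03 + -48.2500 = -53.2800.

-53.2800


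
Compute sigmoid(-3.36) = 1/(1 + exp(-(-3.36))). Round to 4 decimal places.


Compute exp(3.3600) = 28.7892.
Sigmoid = 1 / (1 + 28.7892) = 1 / 29.7892 = 0.0336.

0.0336


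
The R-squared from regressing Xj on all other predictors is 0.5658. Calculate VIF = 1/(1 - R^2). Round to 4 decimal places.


Using VIF = 1/(1 - R^2_j):
1 - 0.5658 = 0.4342.
VIF = 2.3031.

2.3031


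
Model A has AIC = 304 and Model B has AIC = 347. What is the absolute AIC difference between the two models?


Compute |304 - 347| = 43.
Model A has the smaller AIC.

43


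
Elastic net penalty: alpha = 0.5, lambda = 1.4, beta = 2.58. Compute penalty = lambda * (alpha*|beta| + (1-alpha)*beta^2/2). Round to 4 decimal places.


alpha * |beta| = 0.5 * 2.58 = 1.2900.
(1-alpha) * beta^2/2 = 0.5 * 6.6564/2 = 1.6641.
Total = 1.4 * (1.2900 + 1.6641) = 4.1357.

4.1357


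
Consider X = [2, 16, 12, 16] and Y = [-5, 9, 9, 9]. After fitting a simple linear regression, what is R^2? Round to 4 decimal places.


The fitted line is Y = -6.1756 + 1.0153*X.
SSres = 11.9695, SStot = 147.0000.
R^2 = 1 - SSres/SStot = 0.9186.

0.9186


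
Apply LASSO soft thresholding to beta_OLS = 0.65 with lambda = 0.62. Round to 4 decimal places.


Check: |0.65| = 0.65 vs lambda = 0.62.
Since |beta| > lambda, coefficient = sign(beta)*(|beta| - lambda) = 0.0300.
Soft-thresholded coefficient = 0.0300.

0.0300


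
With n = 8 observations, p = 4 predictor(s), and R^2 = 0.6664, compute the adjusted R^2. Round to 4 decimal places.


Adjusted R^2 = 1 - (1 - R^2) * (n-1)/(n-p-1).
(1 - R^2) = 0.3336.
(n-1)/(n-p-1) = 7/3.
(1 - R^2) * (n-1) = 0.3336 * 7 = 2.3352.
Divide by (n-p-1): 2.3352 / 3 = 0.7784.
Adj R^2 = 1 - 0.7784 = 0.2216.

0.2216


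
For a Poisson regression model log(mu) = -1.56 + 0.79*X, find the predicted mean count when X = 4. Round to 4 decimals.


Linear predictor: eta = -1.56 + (0.79)(4) = 1.6000.
Expected count: mu = exp(1.6000) = 4.9530.

4.9530


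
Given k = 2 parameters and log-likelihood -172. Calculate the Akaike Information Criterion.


AIC = 2*2 - 2*(-172).
= 4 + 344 = 348.

348


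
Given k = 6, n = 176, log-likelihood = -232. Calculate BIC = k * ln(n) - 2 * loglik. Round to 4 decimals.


Compute k*ln(n) = 6*ln(176) = 6*5.170484 = 31.022904.
Then -2*loglik = 464.
BIC = 31.022904 + 464 = 495.022904, which rounds to 495.0229.

495.0229


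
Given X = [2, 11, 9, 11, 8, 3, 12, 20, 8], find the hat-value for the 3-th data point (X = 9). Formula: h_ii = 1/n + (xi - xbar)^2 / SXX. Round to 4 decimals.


Mean of X: xbar = 9.3333.
SXX = 224.0000.
For X = 9: h = 1/9 + (9 - 9.3333)^2/224.0000 = 0.1116.

0.1116


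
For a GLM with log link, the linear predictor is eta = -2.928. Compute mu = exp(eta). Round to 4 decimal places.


mu = exp(eta) = exp(-2.928).
= 0.0535.

0.0535


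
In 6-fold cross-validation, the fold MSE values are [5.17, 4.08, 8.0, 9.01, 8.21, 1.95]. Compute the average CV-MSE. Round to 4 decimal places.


Add all fold MSEs: 36.4200.
Divide by k = 6: 36.4200/6 = 6.0700.

6.0700


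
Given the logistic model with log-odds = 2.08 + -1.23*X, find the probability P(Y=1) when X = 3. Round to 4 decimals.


Linear predictor: z = 2.08 + -1.23 * 3 = -1.6100.
P = 1/(1 + exp(1.6100)) = 1/(1 + 5.0028) = 0.1666.

0.1666


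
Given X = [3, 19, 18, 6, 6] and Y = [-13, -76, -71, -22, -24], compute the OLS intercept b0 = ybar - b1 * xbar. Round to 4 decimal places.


First find the slope: b1 = -3.9725.
Means: xbar = 10.4000, ybar = -41.2000.
b0 = ybar - b1 * xbar = -41.2000 - -3.9725 * 10.4000 = 0.1137.

0.1137


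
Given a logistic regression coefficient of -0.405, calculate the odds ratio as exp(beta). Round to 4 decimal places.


Odds ratio = exp(beta) = exp(-0.405).
= 0.6670.

0.6670


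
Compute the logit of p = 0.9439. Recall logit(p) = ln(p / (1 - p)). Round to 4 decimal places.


Compute the odds: 0.9439/0.0561 = 16.8253.
Take the natural log: ln(16.8253) = 2.8229.

2.8229


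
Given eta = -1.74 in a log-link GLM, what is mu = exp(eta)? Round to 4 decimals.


mu = exp(eta) = exp(-1.74).
= 0.1755.

0.1755


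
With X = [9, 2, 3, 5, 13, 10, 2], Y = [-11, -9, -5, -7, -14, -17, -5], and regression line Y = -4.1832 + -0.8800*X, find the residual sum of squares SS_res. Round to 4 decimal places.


For each point, residual = actual - predicted.
Residuals: [1.1032, -3.0568, 1.8232, 1.5832, 1.6232, -4.0168, 0.9432].
Sum of squared residuals = 36.0507.

36.0507


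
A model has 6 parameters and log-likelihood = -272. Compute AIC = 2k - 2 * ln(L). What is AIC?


AIC = 2k - 2*loglik = 2(6) - 2(-272).
= 12 + 544 = 556.

556


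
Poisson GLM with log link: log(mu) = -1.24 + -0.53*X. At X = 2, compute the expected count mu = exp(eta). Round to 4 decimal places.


Linear predictor: eta = -1.24 + (-0.53)(2) = -2.3000.
Expected count: mu = exp(-2.3000) = 0.1003.

0.1003


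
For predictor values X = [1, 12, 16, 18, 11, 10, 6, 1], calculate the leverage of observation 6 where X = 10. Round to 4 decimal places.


Mean of X: xbar = 9.3750.
SXX = 279.8750.
For X = 10: h = 1/8 + (10 - 9.3750)^2/279.8750 = 0.1264.

0.1264


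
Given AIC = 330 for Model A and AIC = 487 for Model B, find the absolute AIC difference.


Absolute difference = |330 - 487| = 157.
The model with lower AIC (A) is preferred.

157


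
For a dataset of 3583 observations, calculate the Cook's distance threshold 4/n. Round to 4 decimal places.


Cook's distance cutoff = 4/n = 4/3583.
= 0.0011.

0.0011


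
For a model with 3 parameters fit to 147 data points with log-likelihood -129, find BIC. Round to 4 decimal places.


ln(147) = 4.990433.
k * ln(n) = 3 * 4.990433 = 14.971299.
-2L = 258.
BIC = 14.971299 + 258 = 272.971299, which rounds to 272.9713.

272.9713


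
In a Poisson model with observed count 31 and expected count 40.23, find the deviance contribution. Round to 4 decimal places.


First: ln(31/40.23) = -0.260626.
Then: 31 * -0.260626 = -8.079406.
y - mu = 31 - 40.23 = -9.23.
D = 2(-8.079406 - -9.23) = 2.301188, which rounds to 2.3012.

2.3012


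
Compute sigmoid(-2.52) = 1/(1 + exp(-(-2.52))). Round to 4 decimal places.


Compute exp(2.5200) = 12.4286.
Sigmoid = 1 / (1 + 12.4286) = 1 / 13.4286 = 0.0745.

0.0745


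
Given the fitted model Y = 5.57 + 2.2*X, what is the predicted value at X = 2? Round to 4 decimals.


Predicted value:
Y = 5.57 + (2.2)(2) = 5.57 + 4.4000 = 9.9700.

9.9700


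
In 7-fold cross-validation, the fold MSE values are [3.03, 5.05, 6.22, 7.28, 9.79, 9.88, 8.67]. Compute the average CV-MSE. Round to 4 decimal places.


Sum of fold MSEs = 49.9200.
Average = 49.9200 / 7 = 7.1314.

7.1314


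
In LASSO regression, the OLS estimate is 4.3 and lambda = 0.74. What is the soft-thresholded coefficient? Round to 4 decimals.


Check: |4.3| = 4.3 vs lambda = 0.74.
Since |beta| > lambda, coefficient = sign(beta)*(|beta| - lambda) = 3.5600.
Soft-thresholded coefficient = 3.5600.

3.5600


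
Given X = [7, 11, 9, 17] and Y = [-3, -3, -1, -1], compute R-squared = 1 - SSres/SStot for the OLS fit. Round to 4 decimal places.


After computing the OLS fit (b0=-3.5714, b1=0.1429):
SSres = 2.8571, SStot = 4.0000.
R^2 = 1 - 2.8571/4.0000 = 0.2857.

0.2857


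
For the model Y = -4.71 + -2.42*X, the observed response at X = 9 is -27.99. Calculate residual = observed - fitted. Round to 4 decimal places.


Predicted = -4.71 + -2.42 * 9 = -26.4900.
Residual = -27.99 - -26.4900 = -1.5000.

-1.5000


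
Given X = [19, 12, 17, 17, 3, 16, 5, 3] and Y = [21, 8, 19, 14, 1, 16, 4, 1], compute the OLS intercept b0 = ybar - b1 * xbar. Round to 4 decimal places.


First find the slope: b1 = 1.1481.
Means: xbar = 11.5000, ybar = 10.5000.
b0 = ybar - b1 * xbar = 10.5000 - 1.1481 * 11.5000 = -2.7037.

-2.7037


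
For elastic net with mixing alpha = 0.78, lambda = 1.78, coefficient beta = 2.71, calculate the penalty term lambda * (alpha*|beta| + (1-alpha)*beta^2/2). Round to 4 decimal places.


L1 component = 0.78 * |2.71| = 2.1138.
L2 component = 0.22 * 2.71^2 / 2 = 0.8079.
Penalty = 1.78 * (2.1138 + 0.8079) = 1.78 * 2.9217 = 5.2005.

5.2005


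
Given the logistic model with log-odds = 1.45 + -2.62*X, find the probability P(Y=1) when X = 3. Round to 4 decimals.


Compute z = 1.45 + (-2.62)(3) = -6.4100.
exp(-z) = 607.8937.
P = 1/(1 + 607.8937) = 0.0016.

0.0016


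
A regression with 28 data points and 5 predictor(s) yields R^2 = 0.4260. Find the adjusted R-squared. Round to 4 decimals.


Using the formula:
(1 - 0.4260) = 0.5740.
Multiply by 27/22: 0.5740 * 27 = 15.4980, then 15.4980 / 22 = 0.7045.
Adj R^2 = 1 - 0.7045 = 0.2955.

0.2955


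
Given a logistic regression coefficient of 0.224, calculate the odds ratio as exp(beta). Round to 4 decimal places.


Odds ratio = exp(beta) = exp(0.224).
= 1.2511.

1.2511


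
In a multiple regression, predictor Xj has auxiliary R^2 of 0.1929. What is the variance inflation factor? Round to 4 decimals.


VIF = 1 / (1 - 0.1929).
= 1 / 0.8071 = 1.2390.

1.2390


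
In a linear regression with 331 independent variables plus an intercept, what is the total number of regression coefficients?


Including the intercept, the model has 331 predictor coefficients + 1 intercept.
Total = 332.

332


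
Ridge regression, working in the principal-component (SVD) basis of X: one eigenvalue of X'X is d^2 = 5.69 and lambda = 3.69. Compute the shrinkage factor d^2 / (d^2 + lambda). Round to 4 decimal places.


d^2 + lambda = 5.69 + 3.69 = 9.3800.
Shrinkage factor = 5.69/9.3800 = 0.6066.

0.6066


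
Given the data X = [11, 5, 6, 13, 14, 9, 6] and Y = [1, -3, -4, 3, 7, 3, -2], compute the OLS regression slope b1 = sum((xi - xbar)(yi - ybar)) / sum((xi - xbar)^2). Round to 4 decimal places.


First compute the means: xbar = 9.1429, ybar = 0.7143.
Then S_xx = sum((xi - xbar)^2) = 78.8571.
S_xy = sum((xi - xbar)(yi - ybar)) = 78.2857.
b1 = S_xy / S_xx = 78.2857 / 78.8571 = 0.9928.

0.9928


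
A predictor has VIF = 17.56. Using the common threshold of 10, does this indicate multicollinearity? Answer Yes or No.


Compare VIF = 17.56 to the threshold of 10.
17.56 >= 10, so the answer is Yes.

Yes


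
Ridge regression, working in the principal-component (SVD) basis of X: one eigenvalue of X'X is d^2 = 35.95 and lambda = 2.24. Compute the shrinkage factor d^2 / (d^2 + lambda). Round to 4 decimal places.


d^2 + lambda = 35.95 + 2.24 = 38.1900.
Shrinkage factor = 35.95/38.1900 = 0.9413.

0.9413


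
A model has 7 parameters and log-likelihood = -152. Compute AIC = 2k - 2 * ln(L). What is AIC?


Compute:
2k = 2*7 = 14.
-2*loglik = -2*(-152) = 304.
AIC = 14 + 304 = 318.

318


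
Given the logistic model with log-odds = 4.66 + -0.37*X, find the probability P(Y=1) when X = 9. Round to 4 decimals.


Compute z = 4.66 + (-0.37)(9) = 1.3300.
exp(-z) = 0.2645.
P = 1/(1 + 0.2645) = 0.7908.

0.7908


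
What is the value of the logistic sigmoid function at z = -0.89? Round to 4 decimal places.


Compute exp(0.8900) = 2.4351.
Sigmoid = 1 / (1 + 2.4351) = 1 / 3.4351 = 0.2911.

0.2911


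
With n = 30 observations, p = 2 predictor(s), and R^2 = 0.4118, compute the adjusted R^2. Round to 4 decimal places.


Using the formula:
(1 - 0.4118) = 0.5882.
Multiply by 29/27: 0.5882 * 29 = 17.0578, then 17.0578 / 27 = 0.6318.
Adj R^2 = 1 - 0.6318 = 0.3682.

0.3682


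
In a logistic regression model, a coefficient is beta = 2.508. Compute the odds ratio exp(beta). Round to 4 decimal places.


exp(2.508) = 12.2803.
So the odds ratio is 12.2803.

12.2803


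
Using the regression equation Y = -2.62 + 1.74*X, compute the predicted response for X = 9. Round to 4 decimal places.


Predicted value:
Y = -2.62 + (1.74)(9) = -2.62 + 15.6600 = 13.0400.

13.0400


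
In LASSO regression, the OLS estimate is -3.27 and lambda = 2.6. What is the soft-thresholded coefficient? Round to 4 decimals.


Check: |-3.27| = 3.27 vs lambda = 2.6.
Since |beta| > lambda, coefficient = sign(beta)*(|beta| - lambda) = -0.6700.
Soft-thresholded coefficient = -0.6700.

-0.6700


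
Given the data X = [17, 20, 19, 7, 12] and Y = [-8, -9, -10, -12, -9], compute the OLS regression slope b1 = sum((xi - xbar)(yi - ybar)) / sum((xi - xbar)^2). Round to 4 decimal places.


Calculate xbar = 15.0000, ybar = -9.6000.
S_xx = 118.0000, S_xy = 22.0000.
Using b1 = S_xy / S_xx = 22.0000 / 118.0000, we get b1 = 0.1864.

0.1864


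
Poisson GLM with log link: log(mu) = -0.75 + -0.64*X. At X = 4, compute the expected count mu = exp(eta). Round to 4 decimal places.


Linear predictor: eta = -0.75 + (-0.64)(4) = -3.3100.
Expected count: mu = exp(-3.3100) = 0.0365.

0.0365


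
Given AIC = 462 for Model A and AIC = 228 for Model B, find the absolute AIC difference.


Absolute difference = |462 - 228| = 234.
The model with lower AIC (B) is preferred.

234


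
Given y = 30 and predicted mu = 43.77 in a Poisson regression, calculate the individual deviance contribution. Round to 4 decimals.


First: ln(30/43.77) = -0.377751.
Then: 30 * -0.377751 = -11.332530.
y - mu = 30 - 43.77 = -13.77.
D = 2(-11.332530 - -13.77) = 4.874940, which rounds to 4.8749.

4.8749


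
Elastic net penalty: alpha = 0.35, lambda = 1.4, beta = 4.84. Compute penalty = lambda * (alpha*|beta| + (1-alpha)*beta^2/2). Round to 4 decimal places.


alpha * |beta| = 0.35 * 4.84 = 1.6940.
(1-alpha) * beta^2/2 = 0.65 * 23.4256/2 = 7.6133.
Total = 1.4 * (1.6940 + 7.6133) = 13.0302.

13.0302


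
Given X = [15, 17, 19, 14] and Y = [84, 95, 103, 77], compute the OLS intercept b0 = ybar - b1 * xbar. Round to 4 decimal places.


Compute b1 = 5.1695 from the OLS formula.
With xbar = 16.2500 and ybar = 89.7500, the intercept is:
b0 = 89.7500 - 5.1695 * 16.2500 = 5.7458.

5.7458


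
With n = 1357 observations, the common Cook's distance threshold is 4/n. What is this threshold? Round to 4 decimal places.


The threshold is 4/n.
4/1357 = 0.0029.

0.0029


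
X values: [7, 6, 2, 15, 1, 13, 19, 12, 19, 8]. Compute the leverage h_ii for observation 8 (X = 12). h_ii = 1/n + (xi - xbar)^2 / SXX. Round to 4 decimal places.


Compute xbar = 10.2000 with n = 10 observations.
SXX = 373.6000.
Leverage = 1/10 + (12 - 10.2000)^2/373.6000 = 0.1087.

0.1087


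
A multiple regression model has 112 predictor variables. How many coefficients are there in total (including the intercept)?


Each predictor gets one coefficient, plus one intercept.
Total parameters = 112 + 1 = 113.

113


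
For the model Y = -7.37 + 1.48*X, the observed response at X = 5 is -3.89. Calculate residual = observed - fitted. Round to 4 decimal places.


Predicted = -7.37 + 1.48 * 5 = 0.0300.
Residual = -3.89 - 0.0300 = -3.9200.

-3.9200


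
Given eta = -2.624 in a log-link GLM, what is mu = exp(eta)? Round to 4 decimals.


mu = exp(eta) = exp(-2.624).
= 0.0725.

0.0725


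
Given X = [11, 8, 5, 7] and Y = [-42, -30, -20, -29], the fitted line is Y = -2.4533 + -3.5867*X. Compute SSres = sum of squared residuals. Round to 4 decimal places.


Predicted values from Y = -2.4533 + -3.5867*X.
Residuals: [-0.0930, 1.1469, 0.3868, -1.4398].
SSres = 3.5467.

3.5467


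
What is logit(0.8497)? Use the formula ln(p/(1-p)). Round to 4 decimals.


The odds are p/(1-p) = 0.8497 / 0.1503 = 5.6534.
logit(p) = ln(5.6534) = 1.7323.

1.7323


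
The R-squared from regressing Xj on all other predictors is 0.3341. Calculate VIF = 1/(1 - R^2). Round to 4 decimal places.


Denominator: 1 - 0.3341 = 0.6659.
VIF = 1 / 0.6659 = 1.5017.

1.5017


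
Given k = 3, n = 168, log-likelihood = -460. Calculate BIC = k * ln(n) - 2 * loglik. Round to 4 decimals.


ln(168) = 5.123964.
k * ln(n) = 3 * 5.123964 = 15.371892.
-2L = 920.
BIC = 15.371892 + 920 = 935.371892, which rounds to 935.3719.

935.3719


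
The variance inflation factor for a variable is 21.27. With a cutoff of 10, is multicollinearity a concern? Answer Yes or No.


Check: VIF = 21.27 vs threshold = 10.
Since 21.27 >= 10, the answer is Yes.

Yes


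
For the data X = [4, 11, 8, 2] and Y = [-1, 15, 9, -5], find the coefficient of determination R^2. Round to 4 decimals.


The fitted line is Y = -9.6667 + 2.2667*X.
SSres = 0.5333, SStot = 251.0000.
R^2 = 1 - SSres/SStot = 0.9979.

0.9979


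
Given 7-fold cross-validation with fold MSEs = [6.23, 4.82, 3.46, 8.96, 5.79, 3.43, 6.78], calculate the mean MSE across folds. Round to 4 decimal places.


Add all fold MSEs: 39.4700.
Divide by k = 7: 39.4700/7 = 5.6386.

5.6386


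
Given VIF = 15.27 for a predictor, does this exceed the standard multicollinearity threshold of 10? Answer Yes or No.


The threshold is 10.
VIF = 15.27 is >= 10.
Multicollinearity indication: Yes.

Yes


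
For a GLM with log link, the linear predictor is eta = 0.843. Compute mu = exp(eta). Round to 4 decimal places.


The inverse log link gives:
mu = exp(0.843) = 2.3233.

2.3233


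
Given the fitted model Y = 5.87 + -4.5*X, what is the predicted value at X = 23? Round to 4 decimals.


Substitute X = 23 into the equation:
Y = 5.87 + -4.5 * 23 = 5.87 + -103.5000 = -97.6300.

-97.6300


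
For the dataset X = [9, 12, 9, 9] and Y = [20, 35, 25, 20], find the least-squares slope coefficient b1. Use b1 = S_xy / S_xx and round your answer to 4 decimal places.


Calculate xbar = 9.7500, ybar = 25.0000.
S_xx = 6.7500, S_xy = 30.0000.
Using b1 = S_xy / S_xx = 30.0000 / 6.7500, we get b1 = 4.4444.

4.4444


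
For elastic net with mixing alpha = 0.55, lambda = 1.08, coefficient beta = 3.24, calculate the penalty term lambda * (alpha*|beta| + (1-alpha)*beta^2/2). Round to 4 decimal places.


Compute:
L1 = 0.55 * 3.24 = 1.7820.
L2 = 0.45 * 3.24^2 / 2 = 2.3620.
Penalty = 1.08 * (1.7820 + 2.3620) = 4.4755.

4.4755


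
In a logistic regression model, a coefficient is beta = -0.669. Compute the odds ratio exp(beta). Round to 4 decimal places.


The odds ratio is computed as:
OR = e^(-0.669) = 0.5122.

0.5122
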